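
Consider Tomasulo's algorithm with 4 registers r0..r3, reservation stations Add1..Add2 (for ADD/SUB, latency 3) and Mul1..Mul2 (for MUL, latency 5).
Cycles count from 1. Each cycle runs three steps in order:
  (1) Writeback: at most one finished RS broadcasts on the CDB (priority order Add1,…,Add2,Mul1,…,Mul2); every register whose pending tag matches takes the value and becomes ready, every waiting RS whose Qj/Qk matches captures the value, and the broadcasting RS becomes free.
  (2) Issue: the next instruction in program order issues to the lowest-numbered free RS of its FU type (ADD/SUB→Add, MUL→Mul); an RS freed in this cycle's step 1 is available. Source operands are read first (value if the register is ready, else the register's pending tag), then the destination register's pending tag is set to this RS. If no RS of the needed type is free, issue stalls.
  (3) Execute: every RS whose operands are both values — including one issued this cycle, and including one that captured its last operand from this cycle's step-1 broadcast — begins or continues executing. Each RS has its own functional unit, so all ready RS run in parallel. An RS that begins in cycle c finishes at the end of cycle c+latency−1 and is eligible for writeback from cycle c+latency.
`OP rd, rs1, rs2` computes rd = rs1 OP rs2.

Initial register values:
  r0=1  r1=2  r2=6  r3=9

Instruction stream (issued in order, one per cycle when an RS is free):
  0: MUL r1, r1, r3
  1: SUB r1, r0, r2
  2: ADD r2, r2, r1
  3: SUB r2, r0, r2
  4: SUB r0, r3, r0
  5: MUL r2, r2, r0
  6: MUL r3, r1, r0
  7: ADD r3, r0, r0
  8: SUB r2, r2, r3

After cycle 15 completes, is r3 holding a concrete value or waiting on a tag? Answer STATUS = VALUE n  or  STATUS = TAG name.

  c1: issue MUL r1<-Mul1  regs: r0:1,r1:Mul1,r2:6,r3:9
  c2: issue SUB r1<-Add1  regs: r0:1,r1:Add1,r2:6,r3:9
  c3: issue ADD r2<-Add2  regs: r0:1,r1:Add1,r2:Add2,r3:9
  c4: stall  regs: r0:1,r1:Add1,r2:Add2,r3:9
  c5: CDB Add1=-5; issue SUB r2<-Add1  regs: r0:1,r1:-5,r2:Add1,r3:9
  c6: CDB Mul1=18; stall  regs: r0:1,r1:-5,r2:Add1,r3:9
  c7: stall  regs: r0:1,r1:-5,r2:Add1,r3:9
  c8: CDB Add2=1; issue SUB r0<-Add2  regs: r0:Add2,r1:-5,r2:Add1,r3:9
  c9: issue MUL r2<-Mul1  regs: r0:Add2,r1:-5,r2:Mul1,r3:9
  c10: issue MUL r3<-Mul2  regs: r0:Add2,r1:-5,r2:Mul1,r3:Mul2
  c11: CDB Add1=0; issue ADD r3<-Add1  regs: r0:Add2,r1:-5,r2:Mul1,r3:Add1
  c12: CDB Add2=8; issue SUB r2<-Add2  regs: r0:8,r1:-5,r2:Add2,r3:Add1
  c13: -  regs: r0:8,r1:-5,r2:Add2,r3:Add1
  c14: -  regs: r0:8,r1:-5,r2:Add2,r3:Add1
  c15: CDB Add1=16  regs: r0:8,r1:-5,r2:Add2,r3:16

STATUS = VALUE 16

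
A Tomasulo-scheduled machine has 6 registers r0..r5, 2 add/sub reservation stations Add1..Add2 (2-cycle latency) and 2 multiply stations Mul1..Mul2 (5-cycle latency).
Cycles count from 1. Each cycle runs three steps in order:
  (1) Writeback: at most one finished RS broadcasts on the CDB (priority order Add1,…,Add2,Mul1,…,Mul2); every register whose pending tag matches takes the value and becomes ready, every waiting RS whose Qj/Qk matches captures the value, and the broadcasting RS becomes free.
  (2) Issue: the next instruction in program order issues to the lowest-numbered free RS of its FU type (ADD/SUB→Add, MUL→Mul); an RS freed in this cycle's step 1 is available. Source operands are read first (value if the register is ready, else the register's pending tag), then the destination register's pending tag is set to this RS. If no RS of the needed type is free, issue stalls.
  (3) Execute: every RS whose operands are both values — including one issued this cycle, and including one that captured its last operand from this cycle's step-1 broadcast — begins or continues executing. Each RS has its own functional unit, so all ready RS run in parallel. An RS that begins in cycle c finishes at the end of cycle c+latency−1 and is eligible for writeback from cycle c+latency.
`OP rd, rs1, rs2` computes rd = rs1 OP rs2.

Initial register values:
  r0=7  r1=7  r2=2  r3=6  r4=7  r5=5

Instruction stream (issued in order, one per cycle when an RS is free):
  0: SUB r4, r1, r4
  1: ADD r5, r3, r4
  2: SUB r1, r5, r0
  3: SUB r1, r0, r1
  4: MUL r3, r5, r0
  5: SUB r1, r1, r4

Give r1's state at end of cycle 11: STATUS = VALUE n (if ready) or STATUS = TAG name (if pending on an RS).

c1: issue SUB r4<-Add1 | r0:7,r1:7,r2:2,r3:6,r4:Add1,r5:5
c2: issue ADD r5<-Add2 | r0:7,r1:7,r2:2,r3:6,r4:Add1,r5:Add2
c3: CDB Add1=0; issue SUB r1<-Add1 | r0:7,r1:Add1,r2:2,r3:6,r4:0,r5:Add2
c4: stall | r0:7,r1:Add1,r2:2,r3:6,r4:0,r5:Add2
c5: CDB Add2=6; issue SUB r1<-Add2 | r0:7,r1:Add2,r2:2,r3:6,r4:0,r5:6
c6: issue MUL r3<-Mul1 | r0:7,r1:Add2,r2:2,r3:Mul1,r4:0,r5:6
c7: CDB Add1=-1; issue SUB r1<-Add1 | r0:7,r1:Add1,r2:2,r3:Mul1,r4:0,r5:6
c8: - | r0:7,r1:Add1,r2:2,r3:Mul1,r4:0,r5:6
c9: CDB Add2=8 | r0:7,r1:Add1,r2:2,r3:Mul1,r4:0,r5:6
c10: - | r0:7,r1:Add1,r2:2,r3:Mul1,r4:0,r5:6
c11: CDB Add1=8 | r0:7,r1:8,r2:2,r3:Mul1,r4:0,r5:6

STATUS = VALUE 8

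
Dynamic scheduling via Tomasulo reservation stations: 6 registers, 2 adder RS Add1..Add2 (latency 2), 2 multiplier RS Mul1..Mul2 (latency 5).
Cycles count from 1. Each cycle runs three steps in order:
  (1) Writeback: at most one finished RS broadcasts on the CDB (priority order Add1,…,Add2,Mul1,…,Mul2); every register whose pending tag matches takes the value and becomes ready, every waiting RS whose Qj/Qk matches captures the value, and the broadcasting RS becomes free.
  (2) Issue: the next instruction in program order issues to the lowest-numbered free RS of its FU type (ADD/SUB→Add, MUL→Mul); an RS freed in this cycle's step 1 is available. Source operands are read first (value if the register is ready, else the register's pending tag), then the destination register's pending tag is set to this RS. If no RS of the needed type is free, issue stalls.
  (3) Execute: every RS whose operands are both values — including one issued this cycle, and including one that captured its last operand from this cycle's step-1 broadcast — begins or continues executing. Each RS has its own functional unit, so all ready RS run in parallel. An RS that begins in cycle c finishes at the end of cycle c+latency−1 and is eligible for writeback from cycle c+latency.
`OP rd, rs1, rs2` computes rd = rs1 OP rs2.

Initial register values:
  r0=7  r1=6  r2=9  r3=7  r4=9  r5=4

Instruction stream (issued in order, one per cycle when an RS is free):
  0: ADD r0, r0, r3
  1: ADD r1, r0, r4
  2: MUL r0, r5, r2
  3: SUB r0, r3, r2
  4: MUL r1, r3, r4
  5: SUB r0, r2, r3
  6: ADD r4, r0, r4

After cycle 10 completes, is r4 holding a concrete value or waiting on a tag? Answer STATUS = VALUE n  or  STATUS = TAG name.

STATUS = VALUE 11

  c1: issue ADD r0<-Add1  regs: r0:Add1,r1:6,r2:9,r3:7,r4:9,r5:4
  c2: issue ADD r1<-Add2  regs: r0:Add1,r1:Add2,r2:9,r3:7,r4:9,r5:4
  c3: CDB Add1=14; issue MUL r0<-Mul1  regs: r0:Mul1,r1:Add2,r2:9,r3:7,r4:9,r5:4
  c4: issue SUB r0<-Add1  regs: r0:Add1,r1:Add2,r2:9,r3:7,r4:9,r5:4
  c5: CDB Add2=23; issue MUL r1<-Mul2  regs: r0:Add1,r1:Mul2,r2:9,r3:7,r4:9,r5:4
  c6: CDB Add1=-2; issue SUB r0<-Add1  regs: r0:Add1,r1:Mul2,r2:9,r3:7,r4:9,r5:4
  c7: issue ADD r4<-Add2  regs: r0:Add1,r1:Mul2,r2:9,r3:7,r4:Add2,r5:4
  c8: CDB Add1=2  regs: r0:2,r1:Mul2,r2:9,r3:7,r4:Add2,r5:4
  c9: CDB Mul1=36  regs: r0:2,r1:Mul2,r2:9,r3:7,r4:Add2,r5:4
  c10: CDB Add2=11  regs: r0:2,r1:Mul2,r2:9,r3:7,r4:11,r5:4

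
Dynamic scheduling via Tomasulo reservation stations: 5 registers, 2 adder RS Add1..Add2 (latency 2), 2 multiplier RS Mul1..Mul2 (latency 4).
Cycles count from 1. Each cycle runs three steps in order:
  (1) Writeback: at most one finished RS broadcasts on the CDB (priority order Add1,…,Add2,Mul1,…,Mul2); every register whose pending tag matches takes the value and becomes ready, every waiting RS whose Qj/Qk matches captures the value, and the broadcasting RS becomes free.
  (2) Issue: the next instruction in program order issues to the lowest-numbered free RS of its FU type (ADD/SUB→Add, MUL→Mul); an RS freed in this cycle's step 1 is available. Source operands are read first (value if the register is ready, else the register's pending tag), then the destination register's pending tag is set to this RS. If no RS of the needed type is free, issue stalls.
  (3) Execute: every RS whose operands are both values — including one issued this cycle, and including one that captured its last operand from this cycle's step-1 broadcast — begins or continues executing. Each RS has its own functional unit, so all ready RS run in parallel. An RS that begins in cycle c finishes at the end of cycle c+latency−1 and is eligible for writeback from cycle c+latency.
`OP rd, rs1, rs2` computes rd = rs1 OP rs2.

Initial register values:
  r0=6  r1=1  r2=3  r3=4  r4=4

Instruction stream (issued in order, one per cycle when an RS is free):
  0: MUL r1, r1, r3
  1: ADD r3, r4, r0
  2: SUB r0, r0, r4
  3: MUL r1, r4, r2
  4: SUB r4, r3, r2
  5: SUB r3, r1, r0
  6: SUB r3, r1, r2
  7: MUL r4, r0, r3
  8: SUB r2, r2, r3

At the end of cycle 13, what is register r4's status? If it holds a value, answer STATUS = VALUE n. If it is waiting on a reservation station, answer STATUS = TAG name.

STATUS = TAG Mul1

  c1: issue MUL r1<-Mul1  regs: r0:6,r1:Mul1,r2:3,r3:4,r4:4
  c2: issue ADD r3<-Add1  regs: r0:6,r1:Mul1,r2:3,r3:Add1,r4:4
  c3: issue SUB r0<-Add2  regs: r0:Add2,r1:Mul1,r2:3,r3:Add1,r4:4
  c4: CDB Add1=10; issue MUL r1<-Mul2  regs: r0:Add2,r1:Mul2,r2:3,r3:10,r4:4
  c5: CDB Add2=2; issue SUB r4<-Add1  regs: r0:2,r1:Mul2,r2:3,r3:10,r4:Add1
  c6: CDB Mul1=4; issue SUB r3<-Add2  regs: r0:2,r1:Mul2,r2:3,r3:Add2,r4:Add1
  c7: CDB Add1=7; issue SUB r3<-Add1  regs: r0:2,r1:Mul2,r2:3,r3:Add1,r4:7
  c8: CDB Mul2=12; issue MUL r4<-Mul1  regs: r0:2,r1:12,r2:3,r3:Add1,r4:Mul1
  c9: stall  regs: r0:2,r1:12,r2:3,r3:Add1,r4:Mul1
  c10: CDB Add1=9; issue SUB r2<-Add1  regs: r0:2,r1:12,r2:Add1,r3:9,r4:Mul1
  c11: CDB Add2=10  regs: r0:2,r1:12,r2:Add1,r3:9,r4:Mul1
  c12: CDB Add1=-6  regs: r0:2,r1:12,r2:-6,r3:9,r4:Mul1
  c13: -  regs: r0:2,r1:12,r2:-6,r3:9,r4:Mul1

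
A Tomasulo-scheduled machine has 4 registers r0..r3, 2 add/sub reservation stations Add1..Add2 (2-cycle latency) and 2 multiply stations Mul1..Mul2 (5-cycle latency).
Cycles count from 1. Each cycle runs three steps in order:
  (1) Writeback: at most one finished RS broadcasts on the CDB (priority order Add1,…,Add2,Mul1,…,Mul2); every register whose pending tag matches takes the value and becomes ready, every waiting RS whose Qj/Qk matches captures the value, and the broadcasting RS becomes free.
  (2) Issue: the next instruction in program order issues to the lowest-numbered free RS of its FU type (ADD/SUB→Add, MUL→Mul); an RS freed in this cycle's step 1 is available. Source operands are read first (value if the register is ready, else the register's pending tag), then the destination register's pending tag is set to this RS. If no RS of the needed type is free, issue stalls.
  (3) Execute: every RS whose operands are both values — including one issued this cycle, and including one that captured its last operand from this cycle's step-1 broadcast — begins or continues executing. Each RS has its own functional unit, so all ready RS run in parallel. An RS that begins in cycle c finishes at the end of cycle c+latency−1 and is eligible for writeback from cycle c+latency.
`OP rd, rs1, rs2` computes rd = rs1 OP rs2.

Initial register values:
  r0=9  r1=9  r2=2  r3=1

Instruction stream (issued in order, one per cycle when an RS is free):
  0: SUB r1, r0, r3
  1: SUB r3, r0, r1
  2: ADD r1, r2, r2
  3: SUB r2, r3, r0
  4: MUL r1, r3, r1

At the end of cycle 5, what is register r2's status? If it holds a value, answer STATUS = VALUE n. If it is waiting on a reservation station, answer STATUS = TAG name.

cycle 1: issue SUB r1<-Add1 // r0:9,r1:Add1,r2:2,r3:1
cycle 2: issue SUB r3<-Add2 // r0:9,r1:Add1,r2:2,r3:Add2
cycle 3: CDB Add1=8; issue ADD r1<-Add1 // r0:9,r1:Add1,r2:2,r3:Add2
cycle 4: stall // r0:9,r1:Add1,r2:2,r3:Add2
cycle 5: CDB Add1=4; issue SUB r2<-Add1 // r0:9,r1:4,r2:Add1,r3:Add2

STATUS = TAG Add1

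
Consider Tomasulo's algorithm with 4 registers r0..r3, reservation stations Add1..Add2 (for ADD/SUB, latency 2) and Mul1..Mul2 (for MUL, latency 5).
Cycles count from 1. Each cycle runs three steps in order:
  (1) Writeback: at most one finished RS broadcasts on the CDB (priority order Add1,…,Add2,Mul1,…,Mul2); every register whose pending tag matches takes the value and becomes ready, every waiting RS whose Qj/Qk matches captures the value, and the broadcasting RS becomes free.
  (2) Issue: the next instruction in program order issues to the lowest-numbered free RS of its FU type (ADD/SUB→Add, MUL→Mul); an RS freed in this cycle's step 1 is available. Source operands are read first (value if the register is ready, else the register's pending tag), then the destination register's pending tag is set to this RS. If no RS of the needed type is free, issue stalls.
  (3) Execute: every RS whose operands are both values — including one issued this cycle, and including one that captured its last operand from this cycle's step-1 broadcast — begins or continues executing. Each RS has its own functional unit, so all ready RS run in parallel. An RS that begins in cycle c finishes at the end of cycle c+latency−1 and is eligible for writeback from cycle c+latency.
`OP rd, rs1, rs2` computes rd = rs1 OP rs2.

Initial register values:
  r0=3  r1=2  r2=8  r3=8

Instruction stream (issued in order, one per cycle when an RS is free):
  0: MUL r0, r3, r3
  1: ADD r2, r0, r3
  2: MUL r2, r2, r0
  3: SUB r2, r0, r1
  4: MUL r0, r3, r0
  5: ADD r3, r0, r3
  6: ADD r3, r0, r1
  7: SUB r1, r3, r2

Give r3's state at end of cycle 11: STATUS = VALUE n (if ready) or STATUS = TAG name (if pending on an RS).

cycle 1: issue MUL r0<-Mul1 // r0:Mul1,r1:2,r2:8,r3:8
cycle 2: issue ADD r2<-Add1 // r0:Mul1,r1:2,r2:Add1,r3:8
cycle 3: issue MUL r2<-Mul2 // r0:Mul1,r1:2,r2:Mul2,r3:8
cycle 4: issue SUB r2<-Add2 // r0:Mul1,r1:2,r2:Add2,r3:8
cycle 5: stall // r0:Mul1,r1:2,r2:Add2,r3:8
cycle 6: CDB Mul1=64; issue MUL r0<-Mul1 // r0:Mul1,r1:2,r2:Add2,r3:8
cycle 7: stall // r0:Mul1,r1:2,r2:Add2,r3:8
cycle 8: CDB Add1=72; issue ADD r3<-Add1 // r0:Mul1,r1:2,r2:Add2,r3:Add1
cycle 9: CDB Add2=62; issue ADD r3<-Add2 // r0:Mul1,r1:2,r2:62,r3:Add2
cycle 10: stall // r0:Mul1,r1:2,r2:62,r3:Add2
cycle 11: CDB Mul1=512; stall // r0:512,r1:2,r2:62,r3:Add2

STATUS = TAG Add2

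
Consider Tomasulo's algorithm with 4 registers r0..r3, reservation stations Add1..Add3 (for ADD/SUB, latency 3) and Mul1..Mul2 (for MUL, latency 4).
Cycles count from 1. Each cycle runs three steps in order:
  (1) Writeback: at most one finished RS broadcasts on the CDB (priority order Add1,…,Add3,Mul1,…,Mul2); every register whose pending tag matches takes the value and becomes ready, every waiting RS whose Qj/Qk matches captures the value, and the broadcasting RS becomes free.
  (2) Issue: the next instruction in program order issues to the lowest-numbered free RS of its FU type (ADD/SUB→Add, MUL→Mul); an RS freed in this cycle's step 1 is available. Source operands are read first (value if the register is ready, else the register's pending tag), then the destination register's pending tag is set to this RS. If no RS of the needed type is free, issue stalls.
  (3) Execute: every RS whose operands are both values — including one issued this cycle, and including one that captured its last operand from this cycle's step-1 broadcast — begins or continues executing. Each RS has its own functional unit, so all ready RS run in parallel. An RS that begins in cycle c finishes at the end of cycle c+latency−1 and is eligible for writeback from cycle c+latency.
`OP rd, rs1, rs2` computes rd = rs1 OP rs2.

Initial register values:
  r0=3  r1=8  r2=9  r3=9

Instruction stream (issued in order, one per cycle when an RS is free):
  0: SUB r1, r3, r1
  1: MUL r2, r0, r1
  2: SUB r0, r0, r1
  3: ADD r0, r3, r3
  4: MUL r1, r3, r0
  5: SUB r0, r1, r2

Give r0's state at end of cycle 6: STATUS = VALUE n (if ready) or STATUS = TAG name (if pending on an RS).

STATUS = TAG Add3

c1: issue SUB r1<-Add1 | r0:3,r1:Add1,r2:9,r3:9
c2: issue MUL r2<-Mul1 | r0:3,r1:Add1,r2:Mul1,r3:9
c3: issue SUB r0<-Add2 | r0:Add2,r1:Add1,r2:Mul1,r3:9
c4: CDB Add1=1; issue ADD r0<-Add1 | r0:Add1,r1:1,r2:Mul1,r3:9
c5: issue MUL r1<-Mul2 | r0:Add1,r1:Mul2,r2:Mul1,r3:9
c6: issue SUB r0<-Add3 | r0:Add3,r1:Mul2,r2:Mul1,r3:9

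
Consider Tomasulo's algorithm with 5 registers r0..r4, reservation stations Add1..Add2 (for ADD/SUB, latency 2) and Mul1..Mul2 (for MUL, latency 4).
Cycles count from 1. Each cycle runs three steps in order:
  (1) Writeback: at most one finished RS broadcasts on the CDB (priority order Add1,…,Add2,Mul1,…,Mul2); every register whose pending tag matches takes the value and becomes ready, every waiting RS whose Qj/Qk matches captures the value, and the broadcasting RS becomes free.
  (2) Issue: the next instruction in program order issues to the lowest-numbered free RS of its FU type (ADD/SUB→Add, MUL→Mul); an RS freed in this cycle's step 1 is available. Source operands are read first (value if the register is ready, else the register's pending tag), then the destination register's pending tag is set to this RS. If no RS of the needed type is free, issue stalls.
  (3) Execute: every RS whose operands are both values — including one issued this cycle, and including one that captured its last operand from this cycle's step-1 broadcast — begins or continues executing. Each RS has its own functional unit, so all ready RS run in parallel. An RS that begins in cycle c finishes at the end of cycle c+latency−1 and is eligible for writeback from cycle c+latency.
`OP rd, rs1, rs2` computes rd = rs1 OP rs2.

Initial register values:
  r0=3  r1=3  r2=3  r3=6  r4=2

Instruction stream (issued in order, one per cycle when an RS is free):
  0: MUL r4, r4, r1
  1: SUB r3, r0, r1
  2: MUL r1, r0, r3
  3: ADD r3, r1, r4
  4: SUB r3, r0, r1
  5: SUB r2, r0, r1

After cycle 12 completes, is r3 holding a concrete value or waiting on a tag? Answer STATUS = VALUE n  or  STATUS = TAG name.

  c1: issue MUL r4<-Mul1  regs: r0:3,r1:3,r2:3,r3:6,r4:Mul1
  c2: issue SUB r3<-Add1  regs: r0:3,r1:3,r2:3,r3:Add1,r4:Mul1
  c3: issue MUL r1<-Mul2  regs: r0:3,r1:Mul2,r2:3,r3:Add1,r4:Mul1
  c4: CDB Add1=0; issue ADD r3<-Add1  regs: r0:3,r1:Mul2,r2:3,r3:Add1,r4:Mul1
  c5: CDB Mul1=6; issue SUB r3<-Add2  regs: r0:3,r1:Mul2,r2:3,r3:Add2,r4:6
  c6: stall  regs: r0:3,r1:Mul2,r2:3,r3:Add2,r4:6
  c7: stall  regs: r0:3,r1:Mul2,r2:3,r3:Add2,r4:6
  c8: CDB Mul2=0; stall  regs: r0:3,r1:0,r2:3,r3:Add2,r4:6
  c9: stall  regs: r0:3,r1:0,r2:3,r3:Add2,r4:6
  c10: CDB Add1=6; issue SUB r2<-Add1  regs: r0:3,r1:0,r2:Add1,r3:Add2,r4:6
  c11: CDB Add2=3  regs: r0:3,r1:0,r2:Add1,r3:3,r4:6
  c12: CDB Add1=3  regs: r0:3,r1:0,r2:3,r3:3,r4:6

STATUS = VALUE 3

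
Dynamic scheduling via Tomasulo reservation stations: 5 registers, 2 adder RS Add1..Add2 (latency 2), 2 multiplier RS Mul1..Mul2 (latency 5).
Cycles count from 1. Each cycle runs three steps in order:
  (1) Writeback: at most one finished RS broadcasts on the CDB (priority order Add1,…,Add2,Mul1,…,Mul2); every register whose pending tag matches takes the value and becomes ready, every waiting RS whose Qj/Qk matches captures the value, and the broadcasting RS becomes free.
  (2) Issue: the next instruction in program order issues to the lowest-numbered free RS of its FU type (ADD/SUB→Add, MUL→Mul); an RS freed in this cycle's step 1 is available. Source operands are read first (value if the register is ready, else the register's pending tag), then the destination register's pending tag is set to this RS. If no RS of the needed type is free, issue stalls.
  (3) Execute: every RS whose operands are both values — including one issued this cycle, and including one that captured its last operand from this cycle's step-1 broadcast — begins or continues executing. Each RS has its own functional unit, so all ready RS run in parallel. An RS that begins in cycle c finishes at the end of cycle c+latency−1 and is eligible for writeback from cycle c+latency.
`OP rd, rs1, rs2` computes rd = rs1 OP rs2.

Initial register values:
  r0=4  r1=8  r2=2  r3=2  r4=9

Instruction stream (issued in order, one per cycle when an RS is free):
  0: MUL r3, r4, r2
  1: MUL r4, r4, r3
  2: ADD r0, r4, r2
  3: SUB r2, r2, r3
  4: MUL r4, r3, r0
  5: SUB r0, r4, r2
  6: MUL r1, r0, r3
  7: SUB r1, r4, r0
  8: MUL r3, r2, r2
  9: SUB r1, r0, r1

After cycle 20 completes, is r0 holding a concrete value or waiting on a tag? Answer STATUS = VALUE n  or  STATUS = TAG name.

cycle 1: issue MUL r3<-Mul1 // r0:4,r1:8,r2:2,r3:Mul1,r4:9
cycle 2: issue MUL r4<-Mul2 // r0:4,r1:8,r2:2,r3:Mul1,r4:Mul2
cycle 3: issue ADD r0<-Add1 // r0:Add1,r1:8,r2:2,r3:Mul1,r4:Mul2
cycle 4: issue SUB r2<-Add2 // r0:Add1,r1:8,r2:Add2,r3:Mul1,r4:Mul2
cycle 5: stall // r0:Add1,r1:8,r2:Add2,r3:Mul1,r4:Mul2
cycle 6: CDB Mul1=18; issue MUL r4<-Mul1 // r0:Add1,r1:8,r2:Add2,r3:18,r4:Mul1
cycle 7: stall // r0:Add1,r1:8,r2:Add2,r3:18,r4:Mul1
cycle 8: CDB Add2=-16; issue SUB r0<-Add2 // r0:Add2,r1:8,r2:-16,r3:18,r4:Mul1
cycle 9: stall // r0:Add2,r1:8,r2:-16,r3:18,r4:Mul1
cycle 10: stall // r0:Add2,r1:8,r2:-16,r3:18,r4:Mul1
cycle 11: CDB Mul2=162; issue MUL r1<-Mul2 // r0:Add2,r1:Mul2,r2:-16,r3:18,r4:Mul1
cycle 12: stall // r0:Add2,r1:Mul2,r2:-16,r3:18,r4:Mul1
cycle 13: CDB Add1=164; issue SUB r1<-Add1 // r0:Add2,r1:Add1,r2:-16,r3:18,r4:Mul1
cycle 14: stall // r0:Add2,r1:Add1,r2:-16,r3:18,r4:Mul1
cycle 15: stall // r0:Add2,r1:Add1,r2:-16,r3:18,r4:Mul1
cycle 16: stall // r0:Add2,r1:Add1,r2:-16,r3:18,r4:Mul1
cycle 17: stall // r0:Add2,r1:Add1,r2:-16,r3:18,r4:Mul1
cycle 18: CDB Mul1=2952; issue MUL r3<-Mul1 // r0:Add2,r1:Add1,r2:-16,r3:Mul1,r4:2952
cycle 19: stall // r0:Add2,r1:Add1,r2:-16,r3:Mul1,r4:2952
cycle 20: CDB Add2=2968; issue SUB r1<-Add2 // r0:2968,r1:Add2,r2:-16,r3:Mul1,r4:2952

STATUS = VALUE 2968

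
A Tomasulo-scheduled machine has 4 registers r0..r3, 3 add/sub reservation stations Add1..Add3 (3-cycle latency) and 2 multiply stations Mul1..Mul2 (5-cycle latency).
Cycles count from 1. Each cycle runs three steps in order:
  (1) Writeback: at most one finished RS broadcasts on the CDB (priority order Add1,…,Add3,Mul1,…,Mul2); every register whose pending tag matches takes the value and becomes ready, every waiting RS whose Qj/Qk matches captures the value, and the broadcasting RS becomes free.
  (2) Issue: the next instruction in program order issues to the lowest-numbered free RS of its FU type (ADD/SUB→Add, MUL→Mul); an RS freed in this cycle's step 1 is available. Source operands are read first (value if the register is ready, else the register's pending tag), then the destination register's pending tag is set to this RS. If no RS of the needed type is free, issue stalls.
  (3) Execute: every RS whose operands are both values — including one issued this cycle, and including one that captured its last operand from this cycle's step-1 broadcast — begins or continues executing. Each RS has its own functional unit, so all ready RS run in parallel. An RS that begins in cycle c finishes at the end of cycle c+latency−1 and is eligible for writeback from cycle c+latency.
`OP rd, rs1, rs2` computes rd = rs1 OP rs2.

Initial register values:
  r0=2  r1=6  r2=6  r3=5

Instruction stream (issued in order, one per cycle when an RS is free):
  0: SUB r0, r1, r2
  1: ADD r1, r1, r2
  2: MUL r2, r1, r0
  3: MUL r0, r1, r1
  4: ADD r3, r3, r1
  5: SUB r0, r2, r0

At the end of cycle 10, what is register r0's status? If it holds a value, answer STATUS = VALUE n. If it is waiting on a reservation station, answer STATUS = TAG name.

cycle 1: issue SUB r0<-Add1 // r0:Add1,r1:6,r2:6,r3:5
cycle 2: issue ADD r1<-Add2 // r0:Add1,r1:Add2,r2:6,r3:5
cycle 3: issue MUL r2<-Mul1 // r0:Add1,r1:Add2,r2:Mul1,r3:5
cycle 4: CDB Add1=0; issue MUL r0<-Mul2 // r0:Mul2,r1:Add2,r2:Mul1,r3:5
cycle 5: CDB Add2=12; issue ADD r3<-Add1 // r0:Mul2,r1:12,r2:Mul1,r3:Add1
cycle 6: issue SUB r0<-Add2 // r0:Add2,r1:12,r2:Mul1,r3:Add1
cycle 7: - // r0:Add2,r1:12,r2:Mul1,r3:Add1
cycle 8: CDB Add1=17 // r0:Add2,r1:12,r2:Mul1,r3:17
cycle 9: - // r0:Add2,r1:12,r2:Mul1,r3:17
cycle 10: CDB Mul1=0 // r0:Add2,r1:12,r2:0,r3:17

STATUS = TAG Add2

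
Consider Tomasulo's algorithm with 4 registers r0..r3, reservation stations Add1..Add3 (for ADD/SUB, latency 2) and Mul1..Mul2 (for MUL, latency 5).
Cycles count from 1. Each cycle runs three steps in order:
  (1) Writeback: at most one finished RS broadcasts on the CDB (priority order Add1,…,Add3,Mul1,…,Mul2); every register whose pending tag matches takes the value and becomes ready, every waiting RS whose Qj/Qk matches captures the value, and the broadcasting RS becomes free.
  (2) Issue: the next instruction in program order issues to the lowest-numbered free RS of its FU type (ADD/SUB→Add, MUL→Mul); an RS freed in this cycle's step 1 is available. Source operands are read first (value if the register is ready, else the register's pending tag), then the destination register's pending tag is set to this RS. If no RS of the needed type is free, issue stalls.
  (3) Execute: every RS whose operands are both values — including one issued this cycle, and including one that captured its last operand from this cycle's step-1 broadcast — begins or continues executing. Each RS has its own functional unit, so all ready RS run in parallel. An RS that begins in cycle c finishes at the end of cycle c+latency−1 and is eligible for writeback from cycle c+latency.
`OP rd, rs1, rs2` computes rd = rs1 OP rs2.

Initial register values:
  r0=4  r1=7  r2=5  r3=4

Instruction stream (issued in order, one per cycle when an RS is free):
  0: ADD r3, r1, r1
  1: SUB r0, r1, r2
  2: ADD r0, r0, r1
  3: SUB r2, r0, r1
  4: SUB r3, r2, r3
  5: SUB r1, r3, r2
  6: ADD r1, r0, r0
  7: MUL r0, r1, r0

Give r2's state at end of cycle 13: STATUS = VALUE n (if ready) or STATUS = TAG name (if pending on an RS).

STATUS = VALUE 2

cycle 1: issue ADD r3<-Add1 // r0:4,r1:7,r2:5,r3:Add1
cycle 2: issue SUB r0<-Add2 // r0:Add2,r1:7,r2:5,r3:Add1
cycle 3: CDB Add1=14; issue ADD r0<-Add1 // r0:Add1,r1:7,r2:5,r3:14
cycle 4: CDB Add2=2; issue SUB r2<-Add2 // r0:Add1,r1:7,r2:Add2,r3:14
cycle 5: issue SUB r3<-Add3 // r0:Add1,r1:7,r2:Add2,r3:Add3
cycle 6: CDB Add1=9; issue SUB r1<-Add1 // r0:9,r1:Add1,r2:Add2,r3:Add3
cycle 7: stall // r0:9,r1:Add1,r2:Add2,r3:Add3
cycle 8: CDB Add2=2; issue ADD r1<-Add2 // r0:9,r1:Add2,r2:2,r3:Add3
cycle 9: issue MUL r0<-Mul1 // r0:Mul1,r1:Add2,r2:2,r3:Add3
cycle 10: CDB Add2=18 // r0:Mul1,r1:18,r2:2,r3:Add3
cycle 11: CDB Add3=-12 // r0:Mul1,r1:18,r2:2,r3:-12
cycle 12: - // r0:Mul1,r1:18,r2:2,r3:-12
cycle 13: CDB Add1=-14 // r0:Mul1,r1:18,r2:2,r3:-12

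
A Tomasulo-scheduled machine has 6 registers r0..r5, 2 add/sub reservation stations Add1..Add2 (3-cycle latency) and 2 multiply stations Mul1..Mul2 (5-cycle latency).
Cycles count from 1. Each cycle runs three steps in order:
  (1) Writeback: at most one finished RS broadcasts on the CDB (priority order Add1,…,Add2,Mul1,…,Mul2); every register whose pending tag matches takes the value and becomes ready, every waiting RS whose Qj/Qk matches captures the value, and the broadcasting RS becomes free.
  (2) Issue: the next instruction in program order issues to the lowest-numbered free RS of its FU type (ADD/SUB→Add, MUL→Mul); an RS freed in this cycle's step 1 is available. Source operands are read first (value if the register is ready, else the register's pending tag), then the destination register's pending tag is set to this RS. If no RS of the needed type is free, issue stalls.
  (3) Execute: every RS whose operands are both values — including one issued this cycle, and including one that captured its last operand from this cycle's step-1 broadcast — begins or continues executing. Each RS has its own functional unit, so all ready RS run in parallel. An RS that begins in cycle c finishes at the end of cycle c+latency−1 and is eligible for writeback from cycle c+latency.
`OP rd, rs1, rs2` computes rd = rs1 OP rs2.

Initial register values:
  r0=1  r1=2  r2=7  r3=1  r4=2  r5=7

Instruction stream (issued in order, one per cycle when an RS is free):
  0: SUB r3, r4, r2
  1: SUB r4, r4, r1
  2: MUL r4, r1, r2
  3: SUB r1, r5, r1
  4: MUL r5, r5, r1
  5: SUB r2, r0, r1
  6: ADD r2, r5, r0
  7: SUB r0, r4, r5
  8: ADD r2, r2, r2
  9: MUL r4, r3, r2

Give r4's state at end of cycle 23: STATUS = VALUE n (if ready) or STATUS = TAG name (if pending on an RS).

STATUS = VALUE -360

  c1: issue SUB r3<-Add1  regs: r0:1,r1:2,r2:7,r3:Add1,r4:2,r5:7
  c2: issue SUB r4<-Add2  regs: r0:1,r1:2,r2:7,r3:Add1,r4:Add2,r5:7
  c3: issue MUL r4<-Mul1  regs: r0:1,r1:2,r2:7,r3:Add1,r4:Mul1,r5:7
  c4: CDB Add1=-5; issue SUB r1<-Add1  regs: r0:1,r1:Add1,r2:7,r3:-5,r4:Mul1,r5:7
  c5: CDB Add2=0; issue MUL r5<-Mul2  regs: r0:1,r1:Add1,r2:7,r3:-5,r4:Mul1,r5:Mul2
  c6: issue SUB r2<-Add2  regs: r0:1,r1:Add1,r2:Add2,r3:-5,r4:Mul1,r5:Mul2
  c7: CDB Add1=5; issue ADD r2<-Add1  regs: r0:1,r1:5,r2:Add1,r3:-5,r4:Mul1,r5:Mul2
  c8: CDB Mul1=14; stall  regs: r0:1,r1:5,r2:Add1,r3:-5,r4:14,r5:Mul2
  c9: stall  regs: r0:1,r1:5,r2:Add1,r3:-5,r4:14,r5:Mul2
  c10: CDB Add2=-4; issue SUB r0<-Add2  regs: r0:Add2,r1:5,r2:Add1,r3:-5,r4:14,r5:Mul2
  c11: stall  regs: r0:Add2,r1:5,r2:Add1,r3:-5,r4:14,r5:Mul2
  c12: CDB Mul2=35; stall  regs: r0:Add2,r1:5,r2:Add1,r3:-5,r4:14,r5:35
  c13: stall  regs: r0:Add2,r1:5,r2:Add1,r3:-5,r4:14,r5:35
  c14: stall  regs: r0:Add2,r1:5,r2:Add1,r3:-5,r4:14,r5:35
  c15: CDB Add1=36; issue ADD r2<-Add1  regs: r0:Add2,r1:5,r2:Add1,r3:-5,r4:14,r5:35
  c16: CDB Add2=-21; issue MUL r4<-Mul1  regs: r0:-21,r1:5,r2:Add1,r3:-5,r4:Mul1,r5:35
  c17: -  regs: r0:-21,r1:5,r2:Add1,r3:-5,r4:Mul1,r5:35
  c18: CDB Add1=72  regs: r0:-21,r1:5,r2:72,r3:-5,r4:Mul1,r5:35
  c19: -  regs: r0:-21,r1:5,r2:72,r3:-5,r4:Mul1,r5:35
  c20: -  regs: r0:-21,r1:5,r2:72,r3:-5,r4:Mul1,r5:35
  c21: -  regs: r0:-21,r1:5,r2:72,r3:-5,r4:Mul1,r5:35
  c22: -  regs: r0:-21,r1:5,r2:72,r3:-5,r4:Mul1,r5:35
  c23: CDB Mul1=-360  regs: r0:-21,r1:5,r2:72,r3:-5,r4:-360,r5:35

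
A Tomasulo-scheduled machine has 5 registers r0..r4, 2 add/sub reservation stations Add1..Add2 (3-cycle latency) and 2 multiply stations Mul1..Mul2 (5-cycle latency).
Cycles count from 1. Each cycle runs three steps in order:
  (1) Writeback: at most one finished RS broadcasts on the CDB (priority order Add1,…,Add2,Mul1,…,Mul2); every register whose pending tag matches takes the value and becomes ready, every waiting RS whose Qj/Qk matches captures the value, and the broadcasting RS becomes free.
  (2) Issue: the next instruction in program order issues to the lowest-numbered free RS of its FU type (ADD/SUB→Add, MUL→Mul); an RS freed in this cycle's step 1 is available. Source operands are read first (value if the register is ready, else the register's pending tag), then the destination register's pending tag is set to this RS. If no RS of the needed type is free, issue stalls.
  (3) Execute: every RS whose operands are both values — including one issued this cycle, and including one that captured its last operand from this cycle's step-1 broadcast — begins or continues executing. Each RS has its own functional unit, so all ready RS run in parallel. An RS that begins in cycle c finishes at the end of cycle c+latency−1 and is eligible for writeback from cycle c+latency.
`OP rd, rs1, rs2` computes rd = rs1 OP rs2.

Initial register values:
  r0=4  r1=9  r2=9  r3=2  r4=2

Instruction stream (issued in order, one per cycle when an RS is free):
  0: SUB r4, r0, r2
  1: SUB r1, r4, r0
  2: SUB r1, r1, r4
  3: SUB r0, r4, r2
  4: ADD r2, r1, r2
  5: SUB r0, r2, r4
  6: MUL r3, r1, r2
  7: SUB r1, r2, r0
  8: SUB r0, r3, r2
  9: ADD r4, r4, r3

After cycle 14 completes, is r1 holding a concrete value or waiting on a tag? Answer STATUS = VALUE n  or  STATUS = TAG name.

STATUS = TAG Add1

  c1: issue SUB r4<-Add1  regs: r0:4,r1:9,r2:9,r3:2,r4:Add1
  c2: issue SUB r1<-Add2  regs: r0:4,r1:Add2,r2:9,r3:2,r4:Add1
  c3: stall  regs: r0:4,r1:Add2,r2:9,r3:2,r4:Add1
  c4: CDB Add1=-5; issue SUB r1<-Add1  regs: r0:4,r1:Add1,r2:9,r3:2,r4:-5
  c5: stall  regs: r0:4,r1:Add1,r2:9,r3:2,r4:-5
  c6: stall  regs: r0:4,r1:Add1,r2:9,r3:2,r4:-5
  c7: CDB Add2=-9; issue SUB r0<-Add2  regs: r0:Add2,r1:Add1,r2:9,r3:2,r4:-5
  c8: stall  regs: r0:Add2,r1:Add1,r2:9,r3:2,r4:-5
  c9: stall  regs: r0:Add2,r1:Add1,r2:9,r3:2,r4:-5
  c10: CDB Add1=-4; issue ADD r2<-Add1  regs: r0:Add2,r1:-4,r2:Add1,r3:2,r4:-5
  c11: CDB Add2=-14; issue SUB r0<-Add2  regs: r0:Add2,r1:-4,r2:Add1,r3:2,r4:-5
  c12: issue MUL r3<-Mul1  regs: r0:Add2,r1:-4,r2:Add1,r3:Mul1,r4:-5
  c13: CDB Add1=5; issue SUB r1<-Add1  regs: r0:Add2,r1:Add1,r2:5,r3:Mul1,r4:-5
  c14: stall  regs: r0:Add2,r1:Add1,r2:5,r3:Mul1,r4:-5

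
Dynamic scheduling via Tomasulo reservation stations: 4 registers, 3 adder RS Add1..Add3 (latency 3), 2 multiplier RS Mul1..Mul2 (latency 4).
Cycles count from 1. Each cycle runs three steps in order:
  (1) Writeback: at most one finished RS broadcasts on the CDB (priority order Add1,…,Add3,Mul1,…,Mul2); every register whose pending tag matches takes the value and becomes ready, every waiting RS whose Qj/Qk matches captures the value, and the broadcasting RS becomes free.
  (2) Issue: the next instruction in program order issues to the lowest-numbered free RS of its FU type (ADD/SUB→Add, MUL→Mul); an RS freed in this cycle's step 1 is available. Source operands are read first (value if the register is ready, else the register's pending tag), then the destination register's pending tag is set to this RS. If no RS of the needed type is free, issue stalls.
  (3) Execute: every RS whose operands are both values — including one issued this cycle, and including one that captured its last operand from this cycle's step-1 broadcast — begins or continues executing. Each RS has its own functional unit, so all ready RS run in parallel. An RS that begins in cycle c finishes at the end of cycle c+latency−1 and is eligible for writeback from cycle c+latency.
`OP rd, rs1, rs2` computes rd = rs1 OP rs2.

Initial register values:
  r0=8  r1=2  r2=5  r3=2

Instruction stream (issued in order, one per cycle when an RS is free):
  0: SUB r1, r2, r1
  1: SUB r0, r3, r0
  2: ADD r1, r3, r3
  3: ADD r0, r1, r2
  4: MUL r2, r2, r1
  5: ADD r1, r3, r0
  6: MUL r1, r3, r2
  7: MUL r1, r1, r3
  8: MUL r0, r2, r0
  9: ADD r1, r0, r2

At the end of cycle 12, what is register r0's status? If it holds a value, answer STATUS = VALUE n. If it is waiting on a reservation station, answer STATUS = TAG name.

STATUS = VALUE 9

cycle 1: issue SUB r1<-Add1 // r0:8,r1:Add1,r2:5,r3:2
cycle 2: issue SUB r0<-Add2 // r0:Add2,r1:Add1,r2:5,r3:2
cycle 3: issue ADD r1<-Add3 // r0:Add2,r1:Add3,r2:5,r3:2
cycle 4: CDB Add1=3; issue ADD r0<-Add1 // r0:Add1,r1:Add3,r2:5,r3:2
cycle 5: CDB Add2=-6; issue MUL r2<-Mul1 // r0:Add1,r1:Add3,r2:Mul1,r3:2
cycle 6: CDB Add3=4; issue ADD r1<-Add2 // r0:Add1,r1:Add2,r2:Mul1,r3:2
cycle 7: issue MUL r1<-Mul2 // r0:Add1,r1:Mul2,r2:Mul1,r3:2
cycle 8: stall // r0:Add1,r1:Mul2,r2:Mul1,r3:2
cycle 9: CDB Add1=9; stall // r0:9,r1:Mul2,r2:Mul1,r3:2
cycle 10: CDB Mul1=20; issue MUL r1<-Mul1 // r0:9,r1:Mul1,r2:20,r3:2
cycle 11: stall // r0:9,r1:Mul1,r2:20,r3:2
cycle 12: CDB Add2=11; stall // r0:9,r1:Mul1,r2:20,r3:2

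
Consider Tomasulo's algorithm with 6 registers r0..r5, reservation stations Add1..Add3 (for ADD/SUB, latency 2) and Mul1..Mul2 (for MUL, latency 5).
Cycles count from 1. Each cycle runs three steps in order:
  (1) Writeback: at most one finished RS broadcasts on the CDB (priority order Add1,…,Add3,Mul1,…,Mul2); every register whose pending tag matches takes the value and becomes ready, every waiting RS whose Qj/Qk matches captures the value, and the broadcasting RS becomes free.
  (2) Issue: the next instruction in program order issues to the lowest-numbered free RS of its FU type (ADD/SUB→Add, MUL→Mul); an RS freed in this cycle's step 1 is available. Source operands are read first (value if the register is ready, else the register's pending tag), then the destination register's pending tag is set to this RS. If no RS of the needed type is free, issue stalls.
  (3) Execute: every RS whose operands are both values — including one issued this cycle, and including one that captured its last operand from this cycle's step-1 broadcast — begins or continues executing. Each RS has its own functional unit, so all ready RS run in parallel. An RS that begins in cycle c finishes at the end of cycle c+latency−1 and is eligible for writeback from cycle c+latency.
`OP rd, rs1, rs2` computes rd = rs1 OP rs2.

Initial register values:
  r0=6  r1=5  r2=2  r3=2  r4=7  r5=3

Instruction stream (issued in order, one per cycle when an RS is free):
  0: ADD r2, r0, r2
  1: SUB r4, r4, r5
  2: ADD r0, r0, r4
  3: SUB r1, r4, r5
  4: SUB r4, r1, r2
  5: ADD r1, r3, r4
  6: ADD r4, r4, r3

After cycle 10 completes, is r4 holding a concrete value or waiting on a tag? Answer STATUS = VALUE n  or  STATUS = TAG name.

STATUS = TAG Add2

c1: issue ADD r2<-Add1 | r0:6,r1:5,r2:Add1,r3:2,r4:7,r5:3
c2: issue SUB r4<-Add2 | r0:6,r1:5,r2:Add1,r3:2,r4:Add2,r5:3
c3: CDB Add1=8; issue ADD r0<-Add1 | r0:Add1,r1:5,r2:8,r3:2,r4:Add2,r5:3
c4: CDB Add2=4; issue SUB r1<-Add2 | r0:Add1,r1:Add2,r2:8,r3:2,r4:4,r5:3
c5: issue SUB r4<-Add3 | r0:Add1,r1:Add2,r2:8,r3:2,r4:Add3,r5:3
c6: CDB Add1=10; issue ADD r1<-Add1 | r0:10,r1:Add1,r2:8,r3:2,r4:Add3,r5:3
c7: CDB Add2=1; issue ADD r4<-Add2 | r0:10,r1:Add1,r2:8,r3:2,r4:Add2,r5:3
c8: - | r0:10,r1:Add1,r2:8,r3:2,r4:Add2,r5:3
c9: CDB Add3=-7 | r0:10,r1:Add1,r2:8,r3:2,r4:Add2,r5:3
c10: - | r0:10,r1:Add1,r2:8,r3:2,r4:Add2,r5:3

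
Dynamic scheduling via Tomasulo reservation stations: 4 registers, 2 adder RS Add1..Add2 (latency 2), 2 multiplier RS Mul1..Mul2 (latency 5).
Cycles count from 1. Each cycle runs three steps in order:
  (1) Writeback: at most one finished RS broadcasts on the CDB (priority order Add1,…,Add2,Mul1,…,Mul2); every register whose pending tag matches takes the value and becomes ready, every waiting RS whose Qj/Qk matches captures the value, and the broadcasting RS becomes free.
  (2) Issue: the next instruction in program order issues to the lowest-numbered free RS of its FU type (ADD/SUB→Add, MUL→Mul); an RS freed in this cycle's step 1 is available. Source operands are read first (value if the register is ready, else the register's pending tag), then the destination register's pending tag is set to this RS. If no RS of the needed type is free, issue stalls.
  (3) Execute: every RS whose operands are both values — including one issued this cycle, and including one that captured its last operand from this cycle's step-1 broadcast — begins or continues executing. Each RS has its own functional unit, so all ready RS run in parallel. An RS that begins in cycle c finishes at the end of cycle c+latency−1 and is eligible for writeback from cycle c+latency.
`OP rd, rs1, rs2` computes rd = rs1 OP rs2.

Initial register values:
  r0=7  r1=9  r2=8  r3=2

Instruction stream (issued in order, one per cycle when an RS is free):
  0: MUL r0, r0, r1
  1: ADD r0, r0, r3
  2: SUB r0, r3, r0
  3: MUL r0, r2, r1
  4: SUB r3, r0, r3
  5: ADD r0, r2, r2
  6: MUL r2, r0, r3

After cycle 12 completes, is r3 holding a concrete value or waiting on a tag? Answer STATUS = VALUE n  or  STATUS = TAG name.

STATUS = VALUE 70

cycle 1: issue MUL r0<-Mul1 // r0:Mul1,r1:9,r2:8,r3:2
cycle 2: issue ADD r0<-Add1 // r0:Add1,r1:9,r2:8,r3:2
cycle 3: issue SUB r0<-Add2 // r0:Add2,r1:9,r2:8,r3:2
cycle 4: issue MUL r0<-Mul2 // r0:Mul2,r1:9,r2:8,r3:2
cycle 5: stall // r0:Mul2,r1:9,r2:8,r3:2
cycle 6: CDB Mul1=63; stall // r0:Mul2,r1:9,r2:8,r3:2
cycle 7: stall // r0:Mul2,r1:9,r2:8,r3:2
cycle 8: CDB Add1=65; issue SUB r3<-Add1 // r0:Mul2,r1:9,r2:8,r3:Add1
cycle 9: CDB Mul2=72; stall // r0:72,r1:9,r2:8,r3:Add1
cycle 10: CDB Add2=-63; issue ADD r0<-Add2 // r0:Add2,r1:9,r2:8,r3:Add1
cycle 11: CDB Add1=70; issue MUL r2<-Mul1 // r0:Add2,r1:9,r2:Mul1,r3:70
cycle 12: CDB Add2=16 // r0:16,r1:9,r2:Mul1,r3:70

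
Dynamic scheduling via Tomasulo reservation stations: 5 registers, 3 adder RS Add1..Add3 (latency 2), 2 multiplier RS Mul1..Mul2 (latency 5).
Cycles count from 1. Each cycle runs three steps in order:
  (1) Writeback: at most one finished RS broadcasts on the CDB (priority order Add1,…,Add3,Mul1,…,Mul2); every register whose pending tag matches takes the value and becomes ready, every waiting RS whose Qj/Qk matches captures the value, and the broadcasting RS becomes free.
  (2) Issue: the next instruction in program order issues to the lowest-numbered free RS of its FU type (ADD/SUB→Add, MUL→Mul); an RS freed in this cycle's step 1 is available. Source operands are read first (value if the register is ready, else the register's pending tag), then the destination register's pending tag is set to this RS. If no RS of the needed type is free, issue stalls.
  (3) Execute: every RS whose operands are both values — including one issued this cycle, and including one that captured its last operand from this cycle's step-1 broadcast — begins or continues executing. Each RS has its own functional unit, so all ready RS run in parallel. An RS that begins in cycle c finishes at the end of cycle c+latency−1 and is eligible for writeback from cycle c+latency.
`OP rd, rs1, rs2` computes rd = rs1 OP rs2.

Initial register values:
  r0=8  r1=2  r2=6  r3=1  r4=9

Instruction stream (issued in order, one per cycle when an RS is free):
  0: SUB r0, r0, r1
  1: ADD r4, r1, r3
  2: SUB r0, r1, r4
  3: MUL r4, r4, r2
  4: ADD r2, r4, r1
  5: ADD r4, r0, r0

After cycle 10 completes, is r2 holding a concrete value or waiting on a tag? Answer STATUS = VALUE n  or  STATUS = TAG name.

STATUS = TAG Add2

c1: issue SUB r0<-Add1 | r0:Add1,r1:2,r2:6,r3:1,r4:9
c2: issue ADD r4<-Add2 | r0:Add1,r1:2,r2:6,r3:1,r4:Add2
c3: CDB Add1=6; issue SUB r0<-Add1 | r0:Add1,r1:2,r2:6,r3:1,r4:Add2
c4: CDB Add2=3; issue MUL r4<-Mul1 | r0:Add1,r1:2,r2:6,r3:1,r4:Mul1
c5: issue ADD r2<-Add2 | r0:Add1,r1:2,r2:Add2,r3:1,r4:Mul1
c6: CDB Add1=-1; issue ADD r4<-Add1 | r0:-1,r1:2,r2:Add2,r3:1,r4:Add1
c7: - | r0:-1,r1:2,r2:Add2,r3:1,r4:Add1
c8: CDB Add1=-2 | r0:-1,r1:2,r2:Add2,r3:1,r4:-2
c9: CDB Mul1=18 | r0:-1,r1:2,r2:Add2,r3:1,r4:-2
c10: - | r0:-1,r1:2,r2:Add2,r3:1,r4:-2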